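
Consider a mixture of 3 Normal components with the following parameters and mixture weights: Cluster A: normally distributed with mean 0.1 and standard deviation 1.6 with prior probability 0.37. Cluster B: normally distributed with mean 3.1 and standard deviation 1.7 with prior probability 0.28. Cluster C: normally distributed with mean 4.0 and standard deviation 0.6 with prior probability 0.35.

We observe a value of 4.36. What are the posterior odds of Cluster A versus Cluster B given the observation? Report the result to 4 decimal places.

The posterior odds equal the prior odds times the likelihood ratio: (w_i/w_j)·(f_i(x)/f_j(x)).
Component likelihoods at x = 4.36:
  L_A = (1/(1.6·√(2π)))·exp(−(4.36−0.1)²/(2·1.6²)) = 0.249339·exp(-3.54445) = 0.00720201
  L_B = (1/(1.7·√(2π)))·exp(−(4.36−3.1)²/(2·1.7²)) = 0.234672·exp(-0.27467) = 0.178309
  L_C = (1/(0.6·√(2π)))·exp(−(4.36−4.0)²/(2·0.6²)) = 0.664904·exp(-0.18000) = 0.555374
Odds = (0.37/0.28) × (0.00720201/0.178309) = 1.32143 × 0.0403906 ≈ 0.0534

0.0534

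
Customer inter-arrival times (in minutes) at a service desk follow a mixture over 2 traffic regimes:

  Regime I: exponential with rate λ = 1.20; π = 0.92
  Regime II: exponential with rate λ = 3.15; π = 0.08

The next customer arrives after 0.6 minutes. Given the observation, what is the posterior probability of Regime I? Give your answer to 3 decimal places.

Apply Bayes' rule: the posterior for each component is proportional to its prior times its likelihood at x.
Component likelihoods at x = 0.6 minutes:
  f_I = 1.20·e^(−1.20·0.6) = 1.20·e^(−0.7200) = 0.584103
  f_II = 3.15·e^(−3.15·0.6) = 3.15·e^(−1.8900) = 0.475876
Weight by the priors:
  π_I·f_I = 0.92 × 0.584103 = 0.537374
  π_II·f_II = 0.08 × 0.475876 = 0.0380701
Denominator: 0.537374 + 0.0380701 = 0.575445
P(Regime I | x) = 0.537374 / 0.575445 ≈ 0.934

0.934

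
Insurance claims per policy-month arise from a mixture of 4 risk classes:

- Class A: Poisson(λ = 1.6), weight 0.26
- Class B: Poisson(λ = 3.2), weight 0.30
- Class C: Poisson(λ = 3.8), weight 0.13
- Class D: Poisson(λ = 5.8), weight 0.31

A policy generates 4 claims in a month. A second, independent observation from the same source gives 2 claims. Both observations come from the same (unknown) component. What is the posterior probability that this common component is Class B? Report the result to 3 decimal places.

0.526

Posterior ∝ prior × likelihood, so P(k | x) ∝ w_k f_k(x); normalise over all components.
Since both observations come from the same component, the likelihood for component k is f_k(x₁)·f_k(x₂).
  p_A = [e^(−1.6)·1.6^4/4! = 0.0551312] × [0.258428] = 0.0142474
  p_B = [e^(−3.2)·3.2^4/4! = 0.178093] × [0.208702] = 0.0371684
  p_C = [e^(−3.8)·3.8^4/4! = 0.194359] × [0.161517] = 0.0313922
  p_D = [e^(−5.8)·5.8^4/4! = 0.142755] × [0.0509235] = 0.0072696
Multiply by the mixture weights:
  w_A·p_A = 0.26 × 0.0142474 = 0.00370433
  w_B·p_B = 0.30 × 0.0371684 = 0.0111505
  w_C·p_C = 0.13 × 0.0313922 = 0.00408099
  w_D·p_D = 0.31 × 0.0072696 = 0.00225358
Sum: 0.00370433 + 0.0111505 + 0.00408099 + 0.00225358 = 0.0211894
P(Class B | x₁,x₂) ≈ 0.526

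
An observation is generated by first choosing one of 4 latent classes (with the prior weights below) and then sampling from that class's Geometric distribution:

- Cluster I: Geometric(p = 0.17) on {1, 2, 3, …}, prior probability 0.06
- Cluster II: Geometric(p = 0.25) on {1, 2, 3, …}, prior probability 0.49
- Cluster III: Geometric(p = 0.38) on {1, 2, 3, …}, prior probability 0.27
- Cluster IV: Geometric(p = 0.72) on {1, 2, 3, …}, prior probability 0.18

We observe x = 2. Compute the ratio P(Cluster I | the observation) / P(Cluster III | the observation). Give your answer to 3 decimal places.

0.133

Posterior odds = (π_i f_i(x)) / (π_j f_j(x)); the normalising sum cancels.
Evaluate each component's likelihood at the observed value:
  f_I = 0.17·(1−0.17)^1 = 0.17·0.83 = 0.1411
  f_II = 0.25·(1−0.25)^1 = 0.25·0.75 = 0.1875
  f_III = 0.38·(1−0.38)^1 = 0.38·0.62 = 0.2356
  f_IV = 0.72·(1−0.72)^1 = 0.72·0.28 = 0.2016
Posterior odds = (π_I·f_I) / (π_III·f_III) = (0.06·0.1411) / (0.27·0.2356) = 0.008466 / 0.063612 ≈ 0.133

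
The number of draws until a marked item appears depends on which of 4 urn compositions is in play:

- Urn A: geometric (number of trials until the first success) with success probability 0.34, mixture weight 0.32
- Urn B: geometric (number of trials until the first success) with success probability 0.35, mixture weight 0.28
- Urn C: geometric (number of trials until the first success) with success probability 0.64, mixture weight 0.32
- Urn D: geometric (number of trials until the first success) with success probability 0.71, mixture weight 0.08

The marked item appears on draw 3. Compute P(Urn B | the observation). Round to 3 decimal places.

0.345

Posterior ∝ prior × likelihood, so P(k | x) ∝ w_k f_k(x); normalise over all components.
Component likelihoods at x = 3:
  p_A = 0.34·(1−0.34)^2 = 0.34·0.4356 = 0.148104
  p_B = 0.35·(1−0.35)^2 = 0.35·0.4225 = 0.147875
  p_C = 0.64·(1−0.64)^2 = 0.64·0.1296 = 0.082944
  p_D = 0.71·(1−0.71)^2 = 0.71·0.0841 = 0.059711
Multiply by the mixture weights:
  w_A·p_A = 0.32 × 0.148104 = 0.0473933
  w_B·p_B = 0.28 × 0.147875 = 0.041405
  w_C·p_C = 0.32 × 0.082944 = 0.0265421
  w_D·p_D = 0.08 × 0.059711 = 0.00477688
Sum: 0.0473933 + 0.041405 + 0.0265421 + 0.00477688 = 0.120117
So the posterior for Urn B is 0.041405 / 0.120117 ≈ 0.345.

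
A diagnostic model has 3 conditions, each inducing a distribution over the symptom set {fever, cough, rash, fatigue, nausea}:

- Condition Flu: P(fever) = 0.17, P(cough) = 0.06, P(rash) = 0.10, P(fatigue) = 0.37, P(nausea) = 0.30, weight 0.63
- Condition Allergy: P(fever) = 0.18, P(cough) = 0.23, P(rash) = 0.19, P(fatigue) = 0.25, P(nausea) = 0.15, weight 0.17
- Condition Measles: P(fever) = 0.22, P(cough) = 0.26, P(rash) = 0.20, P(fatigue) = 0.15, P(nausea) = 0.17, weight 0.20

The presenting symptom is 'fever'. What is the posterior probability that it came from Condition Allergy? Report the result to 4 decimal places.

0.1684

By Bayes' theorem, P(k | x) = π_k f_k(x) / Σ_j π_j f_j(x).
Categorical probabilities:
  p_Flu = P(fever | comp) = 0.17
  p_Allergy = P(fever | comp) = 0.18
  p_Measles = P(fever | comp) = 0.22
Weight by the priors:
  π_Flu·p_Flu = 0.63 × 0.17 = 0.1071
  π_Allergy·p_Allergy = 0.17 × 0.18 = 0.0306
  π_Measles·p_Measles = 0.20 × 0.22 = 0.044
Normaliser: 0.1071 + 0.0306 + 0.044 = 0.1817
So the posterior for Condition Allergy is 0.0306 / 0.1817 ≈ 0.1684.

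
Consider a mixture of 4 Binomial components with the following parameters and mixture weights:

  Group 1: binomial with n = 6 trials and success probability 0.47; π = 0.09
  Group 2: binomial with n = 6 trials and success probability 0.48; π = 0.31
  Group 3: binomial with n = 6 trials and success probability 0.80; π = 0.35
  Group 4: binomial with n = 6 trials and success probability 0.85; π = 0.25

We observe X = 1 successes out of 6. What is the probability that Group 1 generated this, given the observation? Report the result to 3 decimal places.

By Bayes' theorem, P(k | x) = π_k f_k(x) / Σ_j π_j f_j(x).
Binomial probabilities:
  f_1 = C(6,1)·0.47^1·0.53^5 = 6·0.47·0.0418195 = 0.117931
  f_2 = C(6,1)·0.48^1·0.52^5 = 6·0.48·0.0380204 = 0.109499
  f_3 = C(6,1)·0.80^1·0.20^5 = 6·0.8·0.00032 = 0.001536
  f_4 = C(6,1)·0.85^1·0.15^5 = 6·0.85·7.59375e-05 = 0.000387281
Prior × likelihood for each component:
  π_1·f_1 = 0.09 × 0.117931 = 0.0106138
  π_2·f_2 = 0.31 × 0.109499 = 0.0339446
  π_3·f_3 = 0.35 × 0.001536 = 0.0005376
  π_4·f_4 = 0.25 × 0.000387281 = 9.68203e-05
Sum: 0.0106138 + 0.0339446 + 0.0005376 + 9.68203e-05 = 0.0451928
So the posterior for Group 1 is 0.0106138 / 0.0451928 ≈ 0.235.

0.235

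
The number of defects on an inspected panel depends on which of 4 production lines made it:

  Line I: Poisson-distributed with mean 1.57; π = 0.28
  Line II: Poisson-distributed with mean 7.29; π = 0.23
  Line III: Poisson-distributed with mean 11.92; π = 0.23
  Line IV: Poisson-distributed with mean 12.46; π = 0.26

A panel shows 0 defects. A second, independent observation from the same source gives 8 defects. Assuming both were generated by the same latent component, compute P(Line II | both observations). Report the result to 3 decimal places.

0.653

Posterior ∝ prior × likelihood, so P(k | x) ∝ P(Z=k) f_k(x); normalise over all components.
Since both observations come from the same component, the likelihood for component k is f_k(x₁)·f_k(x₂).
  f_I = [0.208045] × [0.000190473] = 3.96271e-05
  f_II = [0.000682328] × [0.134987] = 9.21056e-05
  f_III = [6.65595e-06] × [0.0672821] = 4.47826e-07
  f_IV = [3.87874e-06] × [0.0558875] = 2.16773e-07
Multiply by the mixture weights:
  P(Z=I)·f_I = 0.28 × 3.96271e-05 = 1.10956e-05
  P(Z=II)·f_II = 0.23 × 9.21056e-05 = 2.11843e-05
  P(Z=III)·f_III = 0.23 × 4.47826e-07 = 1.03e-07
  P(Z=IV)·f_IV = 0.26 × 2.16773e-07 = 5.6361e-08
Normaliser: 1.10956e-05 + 2.11843e-05 + 1.03e-07 + 5.6361e-08 = 3.24392e-05
So the posterior for Line II is 2.11843e-05 / 3.24392e-05 ≈ 0.653.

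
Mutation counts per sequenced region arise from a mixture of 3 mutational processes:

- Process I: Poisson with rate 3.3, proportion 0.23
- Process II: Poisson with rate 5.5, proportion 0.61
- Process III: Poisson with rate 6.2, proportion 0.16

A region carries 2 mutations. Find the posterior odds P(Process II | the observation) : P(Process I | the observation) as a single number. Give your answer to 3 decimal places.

Only the two components matter; the odds are (P(Z=i) f_i(x)) / (P(Z=j) f_j(x)).
Evaluate each component's likelihood at the observed value:
  p_I = e^(−3.3)·3.3^2/2! = 0.200829
  p_II = e^(−5.5)·5.5^2/2! = 0.0618124
  p_III = e^(−6.2)·6.2^2/2! = 0.0390057
Odds = (0.61/0.23) × (0.0618124/0.200829) = 2.65217 × 0.307787 ≈ 0.816

0.816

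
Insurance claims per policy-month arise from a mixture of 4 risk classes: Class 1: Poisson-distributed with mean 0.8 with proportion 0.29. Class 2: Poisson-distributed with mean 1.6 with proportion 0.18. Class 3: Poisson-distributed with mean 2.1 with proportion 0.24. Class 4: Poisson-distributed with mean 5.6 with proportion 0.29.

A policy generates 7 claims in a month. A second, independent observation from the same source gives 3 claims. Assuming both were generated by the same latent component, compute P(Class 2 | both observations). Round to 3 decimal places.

The responsibility of component k is P(Z=k) f_k(x) divided by Σ_j P(Z=j) f_j(x).
Since both observations come from the same component, the likelihood for component k is f_k(x₁)·f_k(x₂).
  f_1 = [1.86966e-05] × [0.0383427] = 7.16881e-07
  f_2 = [0.00107532] × [0.137828] = 0.000148209
  f_3 = [0.00437609] × [0.189011] = 0.000827131
  f_4 = [0.126717] × [0.108234] = 0.0137151
Weight by the priors:
  P(Z=1)·f_1 = 0.29 × 7.16881e-07 = 2.07895e-07
  P(Z=2)·f_2 = 0.18 × 0.000148209 = 2.66777e-05
  P(Z=3)·f_3 = 0.24 × 0.000827131 = 0.000198511
  P(Z=4)·f_4 = 0.29 × 0.0137151 = 0.00397739
Normaliser: 2.07895e-07 + 2.66777e-05 + 0.000198511 + 0.00397739 = 0.00420279
Responsibility of Class 2: 2.66777e-05 / 0.00420279 ≈ 0.006

0.006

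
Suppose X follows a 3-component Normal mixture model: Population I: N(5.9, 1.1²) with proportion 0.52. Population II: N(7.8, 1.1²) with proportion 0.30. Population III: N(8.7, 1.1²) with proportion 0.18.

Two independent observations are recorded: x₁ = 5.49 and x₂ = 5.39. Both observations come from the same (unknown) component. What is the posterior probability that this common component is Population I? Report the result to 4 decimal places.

0.9931

By Bayes' theorem, P(k | x) = π_k f_k(x) / Σ_j π_j f_j(x).
Since both observations come from the same component, the likelihood for component k is f_k(x₁)·f_k(x₂).
  L_I = [(1/(1.1·√(2π)))·exp(−(5.49−5.9)²/(2·1.1²)) = 0.362675·exp(-0.06946) = 0.338337] × [0.325716] = 0.110202
  L_II = [(1/(1.1·√(2π)))·exp(−(5.49−7.8)²/(2·1.1²)) = 0.362675·exp(-2.20500) = 0.0399851] × [0.0328998] = 0.0013155
  L_III = [(1/(1.1·√(2π)))·exp(−(5.49−8.7)²/(2·1.1²)) = 0.362675·exp(-4.25789) = 0.00513261] × [0.0039204] = 2.01219e-05
Weight by the priors:
  π_I·L_I = 0.52 × 0.110202 = 0.0573051
  π_II·L_II = 0.30 × 0.0013155 = 0.00039465
  π_III·L_III = 0.18 × 2.01219e-05 = 3.62193e-06
Marginal: 0.0573051 + 0.00039465 + 3.62193e-06 = 0.0577033
P(Population I | x₁, x₂) ≈ 0.9931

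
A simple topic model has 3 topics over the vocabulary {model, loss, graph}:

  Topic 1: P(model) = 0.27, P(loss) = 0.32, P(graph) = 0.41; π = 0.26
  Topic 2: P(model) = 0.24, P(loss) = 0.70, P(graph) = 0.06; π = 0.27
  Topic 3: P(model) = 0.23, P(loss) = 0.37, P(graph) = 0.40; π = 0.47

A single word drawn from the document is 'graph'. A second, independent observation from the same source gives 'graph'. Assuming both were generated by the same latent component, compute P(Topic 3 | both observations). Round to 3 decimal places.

0.627

Posterior ∝ prior × likelihood, so P(k | x) ∝ w_k f_k(x); normalise over all components.
Since both observations come from the same component, the likelihood for component k is f_k(x₁)·f_k(x₂).
  p_1 = [P(graph | comp) = 0.41] × [0.41] = 0.1681
  p_2 = [P(graph | comp) = 0.06] × [0.06] = 0.0036
  p_3 = [P(graph | comp) = 0.40] × [0.4] = 0.16
Multiply by the mixture weights:
  w_1·p_1 = 0.26 × 0.1681 = 0.043706
  w_2·p_2 = 0.27 × 0.0036 = 0.000972
  w_3·p_3 = 0.47 × 0.16 = 0.0752
Evidence: 0.043706 + 0.000972 + 0.0752 = 0.119878
Responsibility of Topic 3: 0.0752 / 0.119878 ≈ 0.627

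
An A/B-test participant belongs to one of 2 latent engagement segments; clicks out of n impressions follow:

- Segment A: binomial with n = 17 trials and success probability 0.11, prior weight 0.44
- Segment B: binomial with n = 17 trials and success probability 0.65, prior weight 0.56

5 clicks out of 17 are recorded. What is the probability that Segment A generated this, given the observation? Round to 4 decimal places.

0.8885

The responsibility of component k is P(Z=k) f_k(x) divided by Σ_j P(Z=j) f_j(x).
Evaluate each component's likelihood at the observed value:
  p_A = 0.0246147
  p_B = 0.00242624
Unnormalised posteriors:
  P(Z=A)·p_A = 0.44 × 0.0246147 = 0.0108304
  P(Z=B)·p_B = 0.56 × 0.00242624 = 0.00135869
Normaliser: 0.0108304 + 0.00135869 = 0.0121891
Responsibility of Segment A: 0.0108304 / 0.0121891 ≈ 0.8885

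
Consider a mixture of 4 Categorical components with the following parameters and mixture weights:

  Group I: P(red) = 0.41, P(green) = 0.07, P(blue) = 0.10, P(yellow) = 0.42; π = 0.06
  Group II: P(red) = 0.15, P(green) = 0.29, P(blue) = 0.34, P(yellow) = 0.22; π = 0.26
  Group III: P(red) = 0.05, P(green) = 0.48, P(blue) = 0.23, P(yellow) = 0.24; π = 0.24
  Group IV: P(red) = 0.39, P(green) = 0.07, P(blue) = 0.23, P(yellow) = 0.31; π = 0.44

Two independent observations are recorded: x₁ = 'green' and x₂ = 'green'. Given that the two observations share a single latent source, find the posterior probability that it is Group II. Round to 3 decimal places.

0.275

By Bayes' theorem, P(k | x) = w_k f_k(x) / Σ_j w_j f_j(x).
Since both observations come from the same component, the likelihood for component k is f_k(x₁)·f_k(x₂).
  f_I = [P(green | comp) = 0.07] × [0.07] = 0.0049
  f_II = [P(green | comp) = 0.29] × [0.29] = 0.0841
  f_III = [P(green | comp) = 0.48] × [0.48] = 0.2304
  f_IV = [P(green | comp) = 0.07] × [0.07] = 0.0049
Multiply by the mixture weights:
  w_I·f_I = 0.06 × 0.0049 = 0.000294
  w_II·f_II = 0.26 × 0.0841 = 0.021866
  w_III·f_III = 0.24 × 0.2304 = 0.055296
  w_IV·f_IV = 0.44 × 0.0049 = 0.002156
Marginal: 0.000294 + 0.021866 + 0.055296 + 0.002156 = 0.079612
Responsibility of Group II: 0.021866 / 0.079612 ≈ 0.275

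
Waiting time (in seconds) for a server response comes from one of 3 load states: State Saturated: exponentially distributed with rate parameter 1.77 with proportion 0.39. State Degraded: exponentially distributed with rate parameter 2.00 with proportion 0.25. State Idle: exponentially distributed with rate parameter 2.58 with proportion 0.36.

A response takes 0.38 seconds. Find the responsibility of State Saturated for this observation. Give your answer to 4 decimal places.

The responsibility of component k is π_k f_k(x) divided by Σ_j π_j f_j(x).
Evaluate each component's likelihood at the observed value:
  p_Saturated = 1.77·e^(−1.77·0.38) = 1.77·e^(−0.6726) = 0.903372
  p_Degraded = 2.00·e^(−2.00·0.38) = 2.00·e^(−0.7600) = 0.935333
  p_Idle = 2.58·e^(−2.58·0.38) = 2.58·e^(−0.9804) = 0.967915
Prior × likelihood for each component:
  π_Saturated·p_Saturated = 0.39 × 0.903372 = 0.352315
  π_Degraded·p_Degraded = 0.25 × 0.935333 = 0.233833
  π_Idle·p_Idle = 0.36 × 0.967915 = 0.34845
Marginal: 0.352315 + 0.233833 + 0.34845 = 0.934598
So the posterior for State Saturated is 0.352315 / 0.934598 ≈ 0.3770.

0.3770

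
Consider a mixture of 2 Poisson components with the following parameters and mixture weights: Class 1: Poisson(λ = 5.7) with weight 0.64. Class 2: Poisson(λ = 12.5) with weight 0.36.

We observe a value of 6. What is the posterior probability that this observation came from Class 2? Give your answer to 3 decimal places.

P(component k | x) = π_k·f_k(x) / marginal(x), where marginal(x) = Σ_j π_j·f_j(x).
Poisson probabilities:
  p_1 = 0.159382
  p_2 = 0.0197445
Prior × likelihood for each component:
  π_1·p_1 = 0.64 × 0.159382 = 0.102004
  π_2·p_2 = 0.36 × 0.0197445 = 0.00710803
Denominator: 0.102004 + 0.00710803 = 0.109112
P(Class 2 | the observation) ≈ 0.065

0.065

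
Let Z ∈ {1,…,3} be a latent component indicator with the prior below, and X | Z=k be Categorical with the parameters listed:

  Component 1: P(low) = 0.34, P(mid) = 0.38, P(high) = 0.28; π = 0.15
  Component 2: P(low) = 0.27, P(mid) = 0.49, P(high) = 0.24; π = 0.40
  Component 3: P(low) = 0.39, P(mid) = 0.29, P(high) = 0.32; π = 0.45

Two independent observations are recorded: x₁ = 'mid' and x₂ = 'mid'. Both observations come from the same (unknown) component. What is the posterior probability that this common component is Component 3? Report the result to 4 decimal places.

0.2433

By Bayes' theorem, P(k | x) = P(Z=k) f_k(x) / Σ_j P(Z=j) f_j(x).
Since both observations come from the same component, the likelihood for component k is f_k(x₁)·f_k(x₂).
  L_1 = [0.38] × [0.38] = 0.1444
  L_2 = [0.49] × [0.49] = 0.2401
  L_3 = [0.29] × [0.29] = 0.0841
Multiply by the mixture weights:
  P(Z=1)·L_1 = 0.15 × 0.1444 = 0.02166
  P(Z=2)·L_2 = 0.40 × 0.2401 = 0.09604
  P(Z=3)·L_3 = 0.45 × 0.0841 = 0.037845
Normaliser: 0.02166 + 0.09604 + 0.037845 = 0.155545
P(Component 3 | x₁, x₂) ≈ 0.2433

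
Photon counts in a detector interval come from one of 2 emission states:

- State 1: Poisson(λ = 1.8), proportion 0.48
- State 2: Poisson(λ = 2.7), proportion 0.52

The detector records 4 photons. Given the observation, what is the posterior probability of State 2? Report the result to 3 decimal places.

0.690

Apply Bayes' rule: the posterior for each component is proportional to its prior times its likelihood at x.
Evaluate each component's likelihood at the observed value:
  p_1 = e^(−1.8)·1.8^4/4! = 0.0723017
  p_2 = e^(−2.7)·2.7^4/4! = 0.148816
Prior × likelihood for each component:
  π_1·p_1 = 0.48 × 0.0723017 = 0.0347048
  π_2·p_2 = 0.52 × 0.148816 = 0.0773842
Denominator: 0.0347048 + 0.0773842 = 0.112089
P(State 2 | the observation) ≈ 0.690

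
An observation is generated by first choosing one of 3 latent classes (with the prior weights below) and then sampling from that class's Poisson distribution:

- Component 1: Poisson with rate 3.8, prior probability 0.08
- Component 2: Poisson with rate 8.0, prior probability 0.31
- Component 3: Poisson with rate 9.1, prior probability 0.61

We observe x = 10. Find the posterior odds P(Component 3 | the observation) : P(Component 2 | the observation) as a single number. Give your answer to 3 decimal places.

2.376

Posterior odds = (π_i f_i(x)) / (π_j f_j(x)); the normalising sum cancels.
Poisson probabilities:
  f_1 = 0.00387038
  f_2 = 0.0992615
  f_3 = 0.119832
Odds = (0.61/0.31) × (0.119832/0.0992615) = 1.96774 × 1.20723 ≈ 2.376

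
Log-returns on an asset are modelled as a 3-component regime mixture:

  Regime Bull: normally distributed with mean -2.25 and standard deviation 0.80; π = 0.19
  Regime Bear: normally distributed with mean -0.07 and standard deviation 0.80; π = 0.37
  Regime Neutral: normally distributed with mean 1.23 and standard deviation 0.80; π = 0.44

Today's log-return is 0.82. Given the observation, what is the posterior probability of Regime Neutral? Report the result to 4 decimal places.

P(component k | x) = π_k·f_k(x) / marginal(x), where marginal(x) = Σ_j π_j·f_j(x).
Evaluate each component's likelihood at the observed value:
  L_Bull = (1/(0.80·√(2π)))·exp(−(0.82−-2.25)²/(2·0.80²)) = 0.498678·exp(-7.36320) = 0.000316243
  L_Bear = (1/(0.80·√(2π)))·exp(−(0.82−-0.07)²/(2·0.80²)) = 0.498678·exp(-0.61883) = 0.268576
  L_Neutral = (1/(0.80·√(2π)))·exp(−(0.82−1.23)²/(2·0.80²)) = 0.498678·exp(-0.13133) = 0.437306
Weight by the priors:
  π_Bull·L_Bull = 0.19 × 0.000316243 = 6.00863e-05
  π_Bear·L_Bear = 0.37 × 0.268576 = 0.0993729
  π_Neutral·L_Neutral = 0.44 × 0.437306 = 0.192414
Sum: 6.00863e-05 + 0.0993729 + 0.192414 = 0.291847
So the posterior for Regime Neutral is 0.192414 / 0.291847 ≈ 0.6593.

0.6593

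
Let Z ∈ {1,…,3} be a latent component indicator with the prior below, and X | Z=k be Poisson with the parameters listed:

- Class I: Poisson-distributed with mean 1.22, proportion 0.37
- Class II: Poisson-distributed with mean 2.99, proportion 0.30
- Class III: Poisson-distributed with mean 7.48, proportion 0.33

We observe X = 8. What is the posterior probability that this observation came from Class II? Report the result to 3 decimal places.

0.050

Posterior ∝ prior × likelihood, so P(k | x) ∝ π_k f_k(x); normalise over all components.
Evaluate each component's likelihood at the observed value:
  f_I = 3.59351e-05
  f_II = 0.00796725
  f_III = 0.137142
Prior × likelihood for each component:
  π_I·f_I = 0.37 × 3.59351e-05 = 1.3296e-05
  π_II·f_II = 0.30 × 0.00796725 = 0.00239018
  π_III·f_III = 0.33 × 0.137142 = 0.0452568
Marginal: 1.3296e-05 + 0.00239018 + 0.0452568 = 0.0476602
Responsibility of Class II: 0.00239018 / 0.0476602 ≈ 0.050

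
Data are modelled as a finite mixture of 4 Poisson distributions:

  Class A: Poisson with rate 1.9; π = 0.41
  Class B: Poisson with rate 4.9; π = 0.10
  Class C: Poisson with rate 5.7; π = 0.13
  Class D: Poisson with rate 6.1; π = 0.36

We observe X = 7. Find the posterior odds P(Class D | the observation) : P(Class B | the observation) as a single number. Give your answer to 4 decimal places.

Only the two components matter; the odds are (π_i f_i(x)) / (π_j f_j(x)).
Evaluate each component's likelihood at the observed value:
  L_A = 0.00265268
  L_B = 0.100207
  L_C = 0.129782
  L_D = 0.139856
Posterior odds = (π_D·L_D) / (π_B·L_B) = (0.36·0.139856) / (0.10·0.100207) = 0.0503483 / 0.0100207 ≈ 5.0244

5.0244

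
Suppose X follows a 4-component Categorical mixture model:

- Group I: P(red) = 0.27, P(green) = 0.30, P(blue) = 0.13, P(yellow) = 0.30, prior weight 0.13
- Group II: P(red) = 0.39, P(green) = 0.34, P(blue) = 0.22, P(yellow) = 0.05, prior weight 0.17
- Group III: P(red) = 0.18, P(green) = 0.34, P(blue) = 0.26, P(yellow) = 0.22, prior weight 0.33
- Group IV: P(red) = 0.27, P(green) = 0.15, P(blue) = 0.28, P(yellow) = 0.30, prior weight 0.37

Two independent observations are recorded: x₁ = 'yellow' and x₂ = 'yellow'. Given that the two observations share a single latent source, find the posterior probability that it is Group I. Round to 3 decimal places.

Apply Bayes' rule: the posterior for each component is proportional to its prior times its likelihood at x.
Since both observations come from the same component, the likelihood for component k is f_k(x₁)·f_k(x₂).
  f_I = [P(yellow | comp) = 0.30] × [0.3] = 0.09
  f_II = [P(yellow | comp) = 0.05] × [0.05] = 0.0025
  f_III = [P(yellow | comp) = 0.22] × [0.22] = 0.0484
  f_IV = [P(yellow | comp) = 0.30] × [0.3] = 0.09
Weight by the priors:
  P(Z=I)·f_I = 0.13 × 0.09 = 0.0117
  P(Z=II)·f_II = 0.17 × 0.0025 = 0.000425
  P(Z=III)·f_III = 0.33 × 0.0484 = 0.015972
  P(Z=IV)·f_IV = 0.37 × 0.09 = 0.0333
Denominator: 0.0117 + 0.000425 + 0.015972 + 0.0333 = 0.061397
P(Group I | x₁,x₂) = 0.0117 / 0.061397 ≈ 0.191

0.191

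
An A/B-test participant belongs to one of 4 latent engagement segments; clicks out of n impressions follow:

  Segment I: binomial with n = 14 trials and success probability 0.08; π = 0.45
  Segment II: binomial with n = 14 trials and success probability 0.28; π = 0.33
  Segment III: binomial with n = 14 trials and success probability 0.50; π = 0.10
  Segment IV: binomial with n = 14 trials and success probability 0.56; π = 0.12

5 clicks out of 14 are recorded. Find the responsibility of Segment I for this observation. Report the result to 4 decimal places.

0.0172

The responsibility of component k is π_k f_k(x) divided by Σ_j π_j f_j(x).
Binomial probabilities:
  L_I = C(14,5)·0.08^5·0.92^9 = 2002·3.2768e-06·0.472161 = 0.00309745
  L_II = C(14,5)·0.28^5·0.72^9 = 2002·0.00172104·0.0519987 = 0.179162
  L_III = C(14,5)·0.50^5·0.50^9 = 2002·0.03125·0.00195312 = 0.122192
  L_IV = C(14,5)·0.56^5·0.44^9 = 2002·0.0550732·0.000618122 = 0.068152
Prior × likelihood for each component:
  π_I·L_I = 0.45 × 0.00309745 = 0.00139385
  π_II·L_II = 0.33 × 0.179162 = 0.0591236
  π_III·L_III = 0.10 × 0.122192 = 0.0122192
  π_IV·L_IV = 0.12 × 0.068152 = 0.00817823
Denominator: 0.00139385 + 0.0591236 + 0.0122192 + 0.00817823 = 0.0809149
So the posterior for Segment I is 0.00139385 / 0.0809149 ≈ 0.0172.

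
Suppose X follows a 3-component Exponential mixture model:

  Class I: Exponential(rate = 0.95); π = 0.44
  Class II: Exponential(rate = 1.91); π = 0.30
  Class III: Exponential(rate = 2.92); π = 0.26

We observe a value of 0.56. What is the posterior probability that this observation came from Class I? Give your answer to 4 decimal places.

Apply Bayes' rule: the posterior for each component is proportional to its prior times its likelihood at x.
Evaluate each component's likelihood at the observed value:
  f_I = 0.558057
  f_II = 0.655408
  f_III = 0.569147
Unnormalised posteriors:
  π_I·f_I = 0.44 × 0.558057 = 0.245545
  π_II·f_II = 0.30 × 0.655408 = 0.196623
  π_III·f_III = 0.26 × 0.569147 = 0.147978
Evidence: 0.245545 + 0.196623 + 0.147978 = 0.590146
So the posterior for Class I is 0.245545 / 0.590146 ≈ 0.4161.

0.4161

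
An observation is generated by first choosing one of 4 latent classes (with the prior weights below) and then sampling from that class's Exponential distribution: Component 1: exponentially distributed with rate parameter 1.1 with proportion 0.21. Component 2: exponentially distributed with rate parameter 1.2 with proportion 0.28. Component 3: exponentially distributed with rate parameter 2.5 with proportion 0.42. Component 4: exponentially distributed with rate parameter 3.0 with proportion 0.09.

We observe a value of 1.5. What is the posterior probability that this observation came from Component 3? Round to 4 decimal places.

0.1935

Apply Bayes' rule: the posterior for each component is proportional to its prior times its likelihood at x.
Exponential densities:
  L_1 = 0.211255
  L_2 = 0.198359
  L_3 = 0.0587944
  L_4 = 0.033327
Weight by the priors:
  π_1·L_1 = 0.21 × 0.211255 = 0.0443635
  π_2·L_2 = 0.28 × 0.198359 = 0.0555404
  π_3·L_3 = 0.42 × 0.0587944 = 0.0246936
  π_4·L_4 = 0.09 × 0.033327 = 0.00299943
Sum: 0.0443635 + 0.0555404 + 0.0246936 + 0.00299943 = 0.127597
P(Component 3 | x) = 0.0246936 / 0.127597 ≈ 0.1935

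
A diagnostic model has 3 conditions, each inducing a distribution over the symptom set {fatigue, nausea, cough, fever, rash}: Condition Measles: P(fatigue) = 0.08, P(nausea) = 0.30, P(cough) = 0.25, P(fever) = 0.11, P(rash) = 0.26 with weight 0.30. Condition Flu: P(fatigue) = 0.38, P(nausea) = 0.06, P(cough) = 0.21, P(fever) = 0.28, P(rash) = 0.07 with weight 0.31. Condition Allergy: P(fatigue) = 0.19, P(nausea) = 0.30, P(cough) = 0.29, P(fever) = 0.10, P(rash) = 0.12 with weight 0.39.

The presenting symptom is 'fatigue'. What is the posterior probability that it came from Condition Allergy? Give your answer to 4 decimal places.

By Bayes' theorem, P(k | x) = π_k f_k(x) / Σ_j π_j f_j(x).
Component likelihoods at x = 'fatigue':
  f_Measles = 0.08
  f_Flu = 0.38
  f_Allergy = 0.19
Unnormalised posteriors:
  π_Measles·f_Measles = 0.30 × 0.08 = 0.024
  π_Flu·f_Flu = 0.31 × 0.38 = 0.1178
  π_Allergy·f_Allergy = 0.39 × 0.19 = 0.0741
Sum: 0.024 + 0.1178 + 0.0741 = 0.2159
P(Condition Allergy | x) ≈ 0.3432

0.3432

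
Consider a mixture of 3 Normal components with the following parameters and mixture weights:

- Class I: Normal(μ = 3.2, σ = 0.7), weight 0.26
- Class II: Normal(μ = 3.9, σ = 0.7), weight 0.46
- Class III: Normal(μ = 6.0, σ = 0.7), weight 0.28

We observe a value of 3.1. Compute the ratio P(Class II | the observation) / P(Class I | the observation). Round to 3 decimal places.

The posterior odds equal the prior odds times the likelihood ratio: (π_i/π_j)·(f_i(x)/f_j(x)).
Component likelihoods at x = 3.1:
  f_I = (1/(0.7·√(2π)))·exp(−(3.1−3.2)²/(2·0.7²)) = 0.569918·exp(-0.01020) = 0.564132
  f_II = (1/(0.7·√(2π)))·exp(−(3.1−3.9)²/(2·0.7²)) = 0.569918·exp(-0.65306) = 0.296614
  f_III = (1/(0.7·√(2π)))·exp(−(3.1−6.0)²/(2·0.7²)) = 0.569918·exp(-8.58163) = 0.00010687
0.136442 / 0.146674 ≈ 0.930

0.930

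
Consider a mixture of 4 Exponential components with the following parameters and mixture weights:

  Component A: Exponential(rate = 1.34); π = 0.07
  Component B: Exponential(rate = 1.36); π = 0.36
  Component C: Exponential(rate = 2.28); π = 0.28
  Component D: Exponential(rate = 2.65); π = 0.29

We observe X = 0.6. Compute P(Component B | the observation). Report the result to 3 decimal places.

0.375

The responsibility of component k is P(Z=k) f_k(x) divided by Σ_j P(Z=j) f_j(x).
Exponential densities:
  L_A = 1.34·e^(−1.34·0.6) = 1.34·e^(−0.8040) = 0.599697
  L_B = 1.36·e^(−1.36·0.6) = 1.36·e^(−0.8160) = 0.601388
  L_C = 2.28·e^(−2.28·0.6) = 2.28·e^(−1.3680) = 0.580524
  L_D = 2.65·e^(−2.65·0.6) = 2.65·e^(−1.5900) = 0.540403
Unnormalised posteriors:
  P(Z=A)·L_A = 0.07 × 0.599697 = 0.0419788
  P(Z=B)·L_B = 0.36 × 0.601388 = 0.2165
  P(Z=C)·L_C = 0.28 × 0.580524 = 0.162547
  P(Z=D)·L_D = 0.29 × 0.540403 = 0.156717
Marginal: 0.0419788 + 0.2165 + 0.162547 + 0.156717 = 0.577742
So the posterior for Component B is 0.2165 / 0.577742 ≈ 0.375.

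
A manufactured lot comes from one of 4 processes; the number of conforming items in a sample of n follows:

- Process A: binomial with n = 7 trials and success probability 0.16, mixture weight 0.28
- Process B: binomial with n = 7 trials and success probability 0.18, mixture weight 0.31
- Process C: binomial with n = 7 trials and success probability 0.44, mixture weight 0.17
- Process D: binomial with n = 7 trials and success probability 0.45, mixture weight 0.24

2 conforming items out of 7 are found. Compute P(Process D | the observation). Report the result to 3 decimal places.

0.223

Apply Bayes' rule: the posterior for each component is proportional to its prior times its likelihood at x.
Evaluate each component's likelihood at the observed value:
  L_A = C(7,2)·0.16^2·0.84^5 = 21·0.0256·0.418212 = 0.224831
  L_B = C(7,2)·0.18^2·0.82^5 = 21·0.0324·0.37074 = 0.252251
  L_C = C(7,2)·0.44^2·0.56^5 = 21·0.1936·0.0550732 = 0.223906
  L_D = C(7,2)·0.45^2·0.55^5 = 21·0.2025·0.0503284 = 0.214022
Weight by the priors:
  π_A·L_A = 0.28 × 0.224831 = 0.0629526
  π_B·L_B = 0.31 × 0.252251 = 0.0781979
  π_C·L_C = 0.17 × 0.223906 = 0.0380639
  π_D·L_D = 0.24 × 0.214022 = 0.0513652
Marginal: 0.0629526 + 0.0781979 + 0.0380639 + 0.0513652 = 0.23058
P(Process D | data) ≈ 0.223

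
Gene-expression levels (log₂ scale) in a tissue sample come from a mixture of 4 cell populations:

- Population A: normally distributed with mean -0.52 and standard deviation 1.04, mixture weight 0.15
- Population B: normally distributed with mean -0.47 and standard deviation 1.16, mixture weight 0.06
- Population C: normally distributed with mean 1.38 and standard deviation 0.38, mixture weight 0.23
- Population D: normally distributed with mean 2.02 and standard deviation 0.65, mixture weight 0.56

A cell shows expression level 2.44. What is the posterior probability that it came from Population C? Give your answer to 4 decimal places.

0.0173

Posterior ∝ prior × likelihood, so P(k | x) ∝ π_k f_k(x); normalise over all components.
Normal densities:
  f_A = 0.00668122
  f_B = 0.0147879
  f_C = 0.021452
  f_D = 0.498121
Multiply by the mixture weights:
  π_A·f_A = 0.15 × 0.00668122 = 0.00100218
  π_B·f_B = 0.06 × 0.0147879 = 0.000887273
  π_C·f_C = 0.23 × 0.021452 = 0.00493397
  π_D·f_D = 0.56 × 0.498121 = 0.278948
Normaliser: 0.00100218 + 0.000887273 + 0.00493397 + 0.278948 = 0.285771
P(Population C | the observation) ≈ 0.0173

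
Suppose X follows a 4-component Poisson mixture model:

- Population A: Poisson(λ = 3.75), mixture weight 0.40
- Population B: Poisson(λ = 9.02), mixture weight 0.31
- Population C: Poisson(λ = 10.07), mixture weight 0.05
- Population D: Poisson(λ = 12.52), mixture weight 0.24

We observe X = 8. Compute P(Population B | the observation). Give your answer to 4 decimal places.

0.5945

P(component k | x) = w_k·f_k(x) / marginal(x), where marginal(x) = Σ_j w_j·f_j(x).
Component likelihoods at x = 8:
  f_A = 0.02281
  f_B = 0.131461
  f_C = 0.111012
  f_D = 0.0546949
Multiply by the mixture weights:
  w_A·f_A = 0.40 × 0.02281 = 0.009124
  w_B·f_B = 0.31 × 0.131461 = 0.0407528
  w_C·f_C = 0.05 × 0.111012 = 0.0055506
  w_D·f_D = 0.24 × 0.0546949 = 0.0131268
Sum: 0.009124 + 0.0407528 + 0.0055506 + 0.0131268 = 0.0685542
So the posterior for Population B is 0.0407528 / 0.0685542 ≈ 0.5945.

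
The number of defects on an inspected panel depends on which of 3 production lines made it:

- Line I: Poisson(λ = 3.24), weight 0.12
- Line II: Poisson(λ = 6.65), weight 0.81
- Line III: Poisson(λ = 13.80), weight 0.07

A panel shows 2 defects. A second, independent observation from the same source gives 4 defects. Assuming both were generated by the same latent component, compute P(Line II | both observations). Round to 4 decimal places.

0.3552

P(component k | x) = π_k·f_k(x) / marginal(x), where marginal(x) = Σ_j π_j·f_j(x).
Since both observations come from the same component, the likelihood for component k is f_k(x₁)·f_k(x₂).
  L_I = [e^(−3.24)·3.24^2/2! = 0.205563] × [0.179827] = 0.0369658
  L_II = [e^(−6.65)·6.65^2/2! = 0.0286124] × [0.105443] = 0.00301698
  L_III = [e^(−13.80)·13.80^2/2! = 9.67084e-05] × [0.00153476] = 1.48424e-07
Weight by the priors:
  π_I·L_I = 0.12 × 0.0369658 = 0.0044359
  π_II·L_II = 0.81 × 0.00301698 = 0.00244375
  π_III·L_III = 0.07 × 1.48424e-07 = 1.03897e-08
Sum: 0.0044359 + 0.00244375 + 1.03897e-08 = 0.00687966
P(Line II | x₁,x₂) ≈ 0.3552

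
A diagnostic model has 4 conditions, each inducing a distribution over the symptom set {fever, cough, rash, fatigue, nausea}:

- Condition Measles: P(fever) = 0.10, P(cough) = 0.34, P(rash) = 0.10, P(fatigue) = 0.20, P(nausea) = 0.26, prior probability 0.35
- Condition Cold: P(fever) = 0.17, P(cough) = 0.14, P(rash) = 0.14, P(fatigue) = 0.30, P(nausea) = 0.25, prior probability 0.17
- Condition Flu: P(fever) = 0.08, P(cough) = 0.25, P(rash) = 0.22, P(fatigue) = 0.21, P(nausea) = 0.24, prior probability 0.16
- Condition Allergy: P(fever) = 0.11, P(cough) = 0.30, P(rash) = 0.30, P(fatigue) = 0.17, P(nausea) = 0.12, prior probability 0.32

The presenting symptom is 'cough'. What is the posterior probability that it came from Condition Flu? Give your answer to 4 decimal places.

Posterior ∝ prior × likelihood, so P(k | x) ∝ w_k f_k(x); normalise over all components.
Categorical probabilities:
  p_Measles = P(cough | comp) = 0.34
  p_Cold = P(cough | comp) = 0.14
  p_Flu = P(cough | comp) = 0.25
  p_Allergy = P(cough | comp) = 0.30
Weight by the priors:
  w_Measles·p_Measles = 0.35 × 0.34 = 0.119
  w_Cold·p_Cold = 0.17 × 0.14 = 0.0238
  w_Flu·p_Flu = 0.16 × 0.25 = 0.04
  w_Allergy·p_Allergy = 0.32 × 0.3 = 0.096
Normaliser: 0.119 + 0.0238 + 0.04 + 0.096 = 0.2788
P(Condition Flu | 'cough') = 0.04 / 0.2788 ≈ 0.1435

0.1435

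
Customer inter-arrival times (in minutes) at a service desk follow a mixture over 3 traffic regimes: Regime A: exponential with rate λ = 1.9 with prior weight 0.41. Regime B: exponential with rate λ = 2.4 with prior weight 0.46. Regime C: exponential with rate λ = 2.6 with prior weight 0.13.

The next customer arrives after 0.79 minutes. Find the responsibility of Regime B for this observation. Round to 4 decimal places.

0.4331

By Bayes' theorem, P(k | x) = π_k f_k(x) / Σ_j π_j f_j(x).
Component likelihoods at x = 0.79 minutes:
  f_A = 0.423524
  f_B = 0.360403
  f_C = 0.333375
Unnormalised posteriors:
  π_A·f_A = 0.41 × 0.423524 = 0.173645
  π_B·f_B = 0.46 × 0.360403 = 0.165786
  π_C·f_C = 0.13 × 0.333375 = 0.0433387
Evidence: 0.173645 + 0.165786 + 0.0433387 = 0.382769
So the posterior for Regime B is 0.165786 / 0.382769 ≈ 0.4331.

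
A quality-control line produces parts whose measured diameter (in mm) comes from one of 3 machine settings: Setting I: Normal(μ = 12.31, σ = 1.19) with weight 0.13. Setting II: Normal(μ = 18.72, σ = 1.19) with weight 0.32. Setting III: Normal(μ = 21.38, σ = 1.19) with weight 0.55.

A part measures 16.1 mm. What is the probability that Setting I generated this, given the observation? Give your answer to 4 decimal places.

Apply Bayes' rule: the posterior for each component is proportional to its prior times its likelihood at x.
Component likelihoods at x = 16.1 mm:
  p_I = (1/(1.19·√(2π)))·exp(−(16.1−12.31)²/(2·1.19²)) = 0.335246·exp(-5.07171) = 0.00210255
  p_II = (1/(1.19·√(2π)))·exp(−(16.1−18.72)²/(2·1.19²)) = 0.335246·exp(-2.42370) = 0.0297005
  p_III = (1/(1.19·√(2π)))·exp(−(16.1−21.38)²/(2·1.19²)) = 0.335246·exp(-9.84337) = 1.78008e-05
Multiply by the mixture weights:
  P(Z=I)·p_I = 0.13 × 0.00210255 = 0.000273332
  P(Z=II)·p_II = 0.32 × 0.0297005 = 0.00950417
  P(Z=III)·p_III = 0.55 × 1.78008e-05 = 9.79047e-06
Normaliser: 0.000273332 + 0.00950417 + 9.79047e-06 = 0.00978729
So the posterior for Setting I is 0.000273332 / 0.00978729 ≈ 0.0279.

0.0279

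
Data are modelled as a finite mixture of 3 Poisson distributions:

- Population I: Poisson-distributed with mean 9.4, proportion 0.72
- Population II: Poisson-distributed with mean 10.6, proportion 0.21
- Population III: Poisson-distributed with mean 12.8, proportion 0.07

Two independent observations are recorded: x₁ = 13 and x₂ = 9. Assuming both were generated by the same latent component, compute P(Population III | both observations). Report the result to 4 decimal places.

0.0657

Apply Bayes' rule: the posterior for each component is proportional to its prior times its likelihood at x.
Since both observations come from the same component, the likelihood for component k is f_k(x₁)·f_k(x₂).
  f_I = [0.0594311] × [0.130623] = 0.00776306
  f_II = [0.0853443] × [0.116003] = 0.00990017
  f_III = [0.109769] × [0.0701709] = 0.0077026
Multiply by the mixture weights:
  P(Z=I)·f_I = 0.72 × 0.00776306 = 0.00558941
  P(Z=II)·f_II = 0.21 × 0.00990017 = 0.00207904
  P(Z=III)·f_III = 0.07 × 0.0077026 = 0.000539182
Evidence: 0.00558941 + 0.00207904 + 0.000539182 = 0.00820762
P(Population III | x) = 0.000539182 / 0.00820762 ≈ 0.0657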